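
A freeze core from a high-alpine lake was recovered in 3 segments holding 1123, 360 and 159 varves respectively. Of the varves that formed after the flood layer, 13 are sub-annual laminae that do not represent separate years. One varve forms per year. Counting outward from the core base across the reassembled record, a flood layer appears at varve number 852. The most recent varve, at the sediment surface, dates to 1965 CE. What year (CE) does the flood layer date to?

Total varves = 1123 + 360 + 159 = 1642.
The flood layer sits at varve 852 from the core base, so 1642 − 852 = 790 varves formed after it.
Excluding 13 false varves: 790 − 13 = 777.
1965 − 777 = 1188 CE.

1188 CE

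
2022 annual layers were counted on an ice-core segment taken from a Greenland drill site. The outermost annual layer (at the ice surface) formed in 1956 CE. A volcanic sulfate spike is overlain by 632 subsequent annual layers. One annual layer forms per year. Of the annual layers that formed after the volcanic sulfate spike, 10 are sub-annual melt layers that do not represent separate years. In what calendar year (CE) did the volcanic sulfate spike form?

1334 CE

632 annual layers formed after the volcanic sulfate spike.
Removing the 10 false annual layers leaves 632 − 10 = 622 true annual layers beyond the volcanic sulfate spike.
Counting back 622 years from 1956 CE places the volcanic sulfate spike in 1956 − 622 = 1334 CE.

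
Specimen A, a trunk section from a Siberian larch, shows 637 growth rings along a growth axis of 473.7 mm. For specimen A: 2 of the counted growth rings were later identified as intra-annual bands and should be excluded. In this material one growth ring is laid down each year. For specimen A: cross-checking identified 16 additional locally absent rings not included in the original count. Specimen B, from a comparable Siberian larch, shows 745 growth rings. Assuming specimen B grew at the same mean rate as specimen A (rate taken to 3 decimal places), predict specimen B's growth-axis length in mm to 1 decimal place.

542.4 mm

Specimen A: true growth ring count = 637 − 2 + 16 = 651.
A: Mean rate = 473.7 mm / 651 years ≈ 0.728 mm/year.
B's length ≈ 0.728 × 745 = 542.4 mm.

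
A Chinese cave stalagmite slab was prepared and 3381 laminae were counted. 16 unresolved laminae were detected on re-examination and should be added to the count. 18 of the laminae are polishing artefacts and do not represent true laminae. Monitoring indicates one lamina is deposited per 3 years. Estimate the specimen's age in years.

10137 years

True lamina count = 3381 − 18 + 16 = 3379.
At 3 years per lamina, 3379 × 3 = 10137 years.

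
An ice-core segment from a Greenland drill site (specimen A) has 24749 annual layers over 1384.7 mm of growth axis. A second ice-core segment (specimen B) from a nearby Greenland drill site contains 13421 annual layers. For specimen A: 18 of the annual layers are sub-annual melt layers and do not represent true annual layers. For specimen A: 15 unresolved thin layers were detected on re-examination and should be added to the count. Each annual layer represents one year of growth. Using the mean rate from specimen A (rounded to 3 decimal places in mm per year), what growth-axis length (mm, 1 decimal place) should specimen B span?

Specimen A: true annual layer count = 24749 − 18 + 15 = 24746.
A: Extension rate ≈ 1384.7 / 24746 = 0.056 mm per year.
B's length ≈ 0.056 × 13421 = 751.6 mm.

751.6 mm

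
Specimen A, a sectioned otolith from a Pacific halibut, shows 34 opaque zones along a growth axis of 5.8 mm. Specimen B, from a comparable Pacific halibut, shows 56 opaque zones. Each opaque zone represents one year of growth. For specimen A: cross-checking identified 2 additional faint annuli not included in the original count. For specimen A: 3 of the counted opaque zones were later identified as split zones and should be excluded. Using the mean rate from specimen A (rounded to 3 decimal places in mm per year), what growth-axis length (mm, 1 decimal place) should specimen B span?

9.9 mm

Specimen A: correcting the raw count gives 34 − 3 + 2 = 33 true opaque zones.
A: 5.8 mm over 33 years gives 5.8 / 33 ≈ 0.176 mm/yr.
Length of B = 0.176 × 56 = 9.9 mm.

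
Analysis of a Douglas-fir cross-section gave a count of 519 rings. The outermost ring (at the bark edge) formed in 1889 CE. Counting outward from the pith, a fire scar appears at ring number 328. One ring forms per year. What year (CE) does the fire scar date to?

Between ring 328 and the bark edge there are 519 − 328 = 191 rings.
1889 − 191 = 1698 CE.

1698 CE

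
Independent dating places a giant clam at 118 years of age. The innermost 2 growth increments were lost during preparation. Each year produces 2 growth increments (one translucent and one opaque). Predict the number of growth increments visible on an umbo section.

Expected growth increments: 118 × 2 = 236.
Subtracting the 2 growth increments not captured gives 236 − 2 = 234 growth increments in the record.

234 growth increments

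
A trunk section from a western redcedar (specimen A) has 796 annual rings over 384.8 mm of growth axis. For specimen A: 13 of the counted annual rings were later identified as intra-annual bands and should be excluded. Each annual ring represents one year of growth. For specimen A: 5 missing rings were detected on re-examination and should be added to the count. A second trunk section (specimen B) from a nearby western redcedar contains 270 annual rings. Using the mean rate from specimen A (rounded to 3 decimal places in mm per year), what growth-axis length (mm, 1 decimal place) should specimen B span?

Specimen A: adjusted count: 796 − 13 + 5 = 788 annual rings.
A: 384.8 mm over 788 years gives 384.8 / 788 ≈ 0.488 mm/yr.
For B, 0.488 mm/year × 270 years = 131.8 mm.

131.8 mm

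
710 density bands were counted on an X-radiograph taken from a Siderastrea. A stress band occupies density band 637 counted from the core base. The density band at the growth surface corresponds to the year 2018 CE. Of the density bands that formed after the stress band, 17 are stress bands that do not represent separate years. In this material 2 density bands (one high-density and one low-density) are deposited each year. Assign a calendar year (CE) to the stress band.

The stress band sits at density band 637 from the core base, so 710 − 637 = 73 density bands formed after it.
73 − 17 false = 56 true density bands after the stress band.
Dividing by 2 density bands per year: 56 / 2 = 28 years.
2018 − 28 = 1990 CE.

1990 CE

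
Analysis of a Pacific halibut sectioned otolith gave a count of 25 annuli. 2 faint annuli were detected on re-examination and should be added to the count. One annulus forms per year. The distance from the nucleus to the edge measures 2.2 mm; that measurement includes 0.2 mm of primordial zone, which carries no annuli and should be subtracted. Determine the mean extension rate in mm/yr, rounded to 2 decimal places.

0.07 mm/yr

True annulus count = 25 + 2 = 27.
The growth record spans 2.2 − 0.2 = 2.0 mm.
Extension rate ≈ 2.0 / 27 = 0.07 mm/yr.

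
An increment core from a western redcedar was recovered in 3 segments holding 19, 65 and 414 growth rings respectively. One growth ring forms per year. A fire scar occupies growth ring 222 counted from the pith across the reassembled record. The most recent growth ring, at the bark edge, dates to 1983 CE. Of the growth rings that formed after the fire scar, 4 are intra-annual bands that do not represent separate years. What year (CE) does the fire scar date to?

Total growth rings = 19 + 65 + 414 = 498.
Between growth ring 222 and the bark edge there are 498 − 222 = 276 growth rings.
Excluding 4 false growth rings: 276 − 4 = 272.
The growth ring at the bark edge is 1983 CE, so the fire scar dates to 1983 − 272 = 1711 CE.

1711 CE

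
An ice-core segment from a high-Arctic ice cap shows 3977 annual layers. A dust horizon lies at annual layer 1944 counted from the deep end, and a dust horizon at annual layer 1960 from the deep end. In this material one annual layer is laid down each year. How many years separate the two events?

16 years

Separation: 1960 − 1944 = 16 annual layers.
At one annual layer per year, 16 years elapsed between them.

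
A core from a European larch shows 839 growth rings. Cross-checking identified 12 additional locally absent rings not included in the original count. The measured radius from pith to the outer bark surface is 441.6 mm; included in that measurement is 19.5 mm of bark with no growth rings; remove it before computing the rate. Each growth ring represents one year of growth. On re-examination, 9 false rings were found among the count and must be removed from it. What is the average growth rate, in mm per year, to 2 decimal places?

0.50 mm per year

After corrections the count is 839 − 9 + 12 = 842 growth rings.
Removing the 19.5 mm offcut leaves 441.6 − 19.5 = 422.1 mm.
Extension rate ≈ 422.1 / 842 = 0.50 mm per year.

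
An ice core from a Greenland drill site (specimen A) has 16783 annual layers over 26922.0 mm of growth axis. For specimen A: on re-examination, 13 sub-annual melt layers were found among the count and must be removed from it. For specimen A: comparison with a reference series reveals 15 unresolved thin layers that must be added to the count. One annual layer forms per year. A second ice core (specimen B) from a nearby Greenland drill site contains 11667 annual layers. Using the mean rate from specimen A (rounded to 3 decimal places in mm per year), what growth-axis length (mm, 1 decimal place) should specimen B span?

18713.9 mm

Specimen A: adjusted count: 16783 − 13 + 15 = 16785 annual layers.
A: 26922.0 mm over 16785 years gives 26922.0 / 16785 ≈ 1.604 mm/year.
Length of B = 1.604 × 11667 = 18713.9 mm.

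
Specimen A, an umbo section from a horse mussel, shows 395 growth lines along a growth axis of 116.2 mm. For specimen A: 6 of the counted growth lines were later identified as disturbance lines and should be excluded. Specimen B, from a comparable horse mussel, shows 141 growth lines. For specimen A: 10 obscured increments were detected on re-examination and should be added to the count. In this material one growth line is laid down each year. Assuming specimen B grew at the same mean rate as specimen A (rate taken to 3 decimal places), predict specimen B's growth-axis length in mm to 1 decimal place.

41.0 mm

Specimen A: after corrections the count is 395 − 6 + 10 = 399 growth lines.
A: Mean rate = 116.2 mm / 399 years ≈ 0.291 mm/yr.
Length of B = 0.291 × 141 = 41.0 mm.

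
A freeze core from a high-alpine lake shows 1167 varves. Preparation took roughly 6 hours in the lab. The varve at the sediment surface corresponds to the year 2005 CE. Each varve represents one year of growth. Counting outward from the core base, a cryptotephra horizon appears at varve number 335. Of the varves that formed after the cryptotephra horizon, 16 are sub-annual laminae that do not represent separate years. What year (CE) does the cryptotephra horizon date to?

1167 − 335 = 832 varves lie beyond the cryptotephra horizon toward the sediment surface.
Removing the 16 false varves leaves 832 − 16 = 816 true varves beyond the cryptotephra horizon.
Counting back 816 years from 2005 CE places the cryptotephra horizon in 2005 − 816 = 1189 CE.

1189 CE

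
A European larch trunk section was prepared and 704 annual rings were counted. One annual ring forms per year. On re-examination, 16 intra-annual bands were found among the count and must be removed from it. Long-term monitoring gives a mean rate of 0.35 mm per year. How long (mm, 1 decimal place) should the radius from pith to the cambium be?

After corrections the count is 704 − 16 = 688 annual rings.
Length ≈ 0.35 × 688 = 240.8 mm.

240.8 mm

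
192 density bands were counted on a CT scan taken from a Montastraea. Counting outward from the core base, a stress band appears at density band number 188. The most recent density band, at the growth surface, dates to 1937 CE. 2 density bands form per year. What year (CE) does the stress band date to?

Between density band 188 and the growth surface there are 192 − 188 = 4 density bands.
4 density bands at 2 per year is 4 / 2 = 2 years.
The density band at the growth surface is 1937 CE, so the stress band dates to 1937 − 2 = 1935 CE.

1935 CE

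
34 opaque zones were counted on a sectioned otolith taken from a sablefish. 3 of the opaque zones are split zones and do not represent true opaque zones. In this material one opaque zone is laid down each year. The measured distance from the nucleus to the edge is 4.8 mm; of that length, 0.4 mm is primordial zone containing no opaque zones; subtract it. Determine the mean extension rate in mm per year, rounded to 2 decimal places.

0.14 mm per year

Adjusted count: 34 − 3 = 31 opaque zones.
The growth record spans 4.8 − 0.4 = 4.4 mm.
4.4 mm over 31 years gives 4.4 / 31 ≈ 0.14 mm per year.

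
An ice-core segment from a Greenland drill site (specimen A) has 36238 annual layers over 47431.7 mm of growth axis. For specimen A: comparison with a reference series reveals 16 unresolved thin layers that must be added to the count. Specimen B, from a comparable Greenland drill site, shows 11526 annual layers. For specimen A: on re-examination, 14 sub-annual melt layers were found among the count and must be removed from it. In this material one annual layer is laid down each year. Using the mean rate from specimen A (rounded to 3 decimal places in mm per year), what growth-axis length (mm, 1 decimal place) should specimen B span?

15087.5 mm

Specimen A: adjusted count: 36238 − 14 + 16 = 36240 annual layers.
A: 47431.7 mm over 36240 years gives 47431.7 / 36240 ≈ 1.309 mm per year.
Length of B = 1.309 × 11526 = 15087.5 mm.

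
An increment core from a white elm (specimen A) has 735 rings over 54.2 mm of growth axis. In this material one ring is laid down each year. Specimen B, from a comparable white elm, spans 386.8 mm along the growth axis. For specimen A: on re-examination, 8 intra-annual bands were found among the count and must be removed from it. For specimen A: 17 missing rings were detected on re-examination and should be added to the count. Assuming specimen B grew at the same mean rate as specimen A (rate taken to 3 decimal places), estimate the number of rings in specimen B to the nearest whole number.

5299 rings

Specimen A: adjusted count: 735 − 8 + 17 = 744 rings.
A: Mean rate = 54.2 mm / 744 years ≈ 0.073 mm per year.
Specimen B: 386.8 mm / 0.073 mm per year = 5298.63 years ≈ 5299 rings.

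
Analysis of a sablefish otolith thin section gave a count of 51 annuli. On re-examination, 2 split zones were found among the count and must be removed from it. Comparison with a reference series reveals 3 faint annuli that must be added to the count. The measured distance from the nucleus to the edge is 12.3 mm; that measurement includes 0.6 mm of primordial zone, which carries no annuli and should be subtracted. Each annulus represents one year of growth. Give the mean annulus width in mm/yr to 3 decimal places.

After corrections the count is 51 − 2 + 3 = 52 annuli.
The growth record spans 12.3 − 0.6 = 11.7 mm.
Extension rate ≈ 11.7 / 52 = 0.225 mm/yr.

0.225 mm/yr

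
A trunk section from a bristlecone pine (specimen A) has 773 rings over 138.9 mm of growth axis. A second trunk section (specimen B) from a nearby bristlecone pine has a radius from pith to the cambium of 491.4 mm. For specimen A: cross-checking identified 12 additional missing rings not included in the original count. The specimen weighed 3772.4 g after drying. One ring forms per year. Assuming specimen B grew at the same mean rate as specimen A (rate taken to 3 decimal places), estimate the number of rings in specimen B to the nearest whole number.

2776 rings

Specimen A: adjusted count: 773 + 12 = 785 rings.
A: 138.9 mm over 785 years gives 138.9 / 785 ≈ 0.177 mm/year.
B spans 491.4 / 0.177 = 2776.27 years ≈ 2776 rings.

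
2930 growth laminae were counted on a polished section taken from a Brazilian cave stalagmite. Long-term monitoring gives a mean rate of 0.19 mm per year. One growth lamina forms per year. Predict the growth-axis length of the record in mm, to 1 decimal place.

The record spans 2930 years at 0.19 mm per year.
Predicted length = 0.19 mm/year × 2930 years = 556.7 mm.

556.7 mm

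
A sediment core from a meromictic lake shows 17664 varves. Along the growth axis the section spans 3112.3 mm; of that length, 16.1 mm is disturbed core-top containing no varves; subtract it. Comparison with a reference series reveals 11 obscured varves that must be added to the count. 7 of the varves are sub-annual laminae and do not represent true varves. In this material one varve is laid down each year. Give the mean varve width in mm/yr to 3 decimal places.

Correcting the raw count gives 17664 − 7 + 11 = 17668 true varves.
The growth record spans 3112.3 − 16.1 = 3096.2 mm.
Extension rate ≈ 3096.2 / 17668 = 0.175 mm/yr.

0.175 mm/yr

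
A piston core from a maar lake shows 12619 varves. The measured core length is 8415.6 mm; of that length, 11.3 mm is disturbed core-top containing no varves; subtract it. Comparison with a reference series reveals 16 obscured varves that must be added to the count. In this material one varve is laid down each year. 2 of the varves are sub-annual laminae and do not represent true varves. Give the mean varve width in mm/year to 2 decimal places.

True varve count = 12619 − 2 + 16 = 12633.
Net length = 8415.6 − 11.3 = 8404.3 mm.
8404.3 mm over 12633 years gives 8404.3 / 12633 ≈ 0.67 mm/year.

0.67 mm/year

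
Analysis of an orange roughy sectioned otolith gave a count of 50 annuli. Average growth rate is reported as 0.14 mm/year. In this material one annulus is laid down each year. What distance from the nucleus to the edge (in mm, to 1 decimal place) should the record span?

The record spans 50 years at 0.14 mm per year.
50 years at 0.14 mm/year gives 0.14 × 50 = 7.0 mm.

7.0 mm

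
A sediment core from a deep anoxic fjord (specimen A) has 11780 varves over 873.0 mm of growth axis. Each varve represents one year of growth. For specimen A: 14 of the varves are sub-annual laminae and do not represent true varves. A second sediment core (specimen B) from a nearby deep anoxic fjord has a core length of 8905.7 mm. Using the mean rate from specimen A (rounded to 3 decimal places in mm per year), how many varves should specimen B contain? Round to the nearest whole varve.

120347 varves

Specimen A: adjusted count: 11780 − 14 = 11766 varves.
A: Extension rate ≈ 873.0 / 11766 = 0.074 mm/yr.
B spans 8905.7 / 0.074 = 120347.30 years ≈ 120347 varves.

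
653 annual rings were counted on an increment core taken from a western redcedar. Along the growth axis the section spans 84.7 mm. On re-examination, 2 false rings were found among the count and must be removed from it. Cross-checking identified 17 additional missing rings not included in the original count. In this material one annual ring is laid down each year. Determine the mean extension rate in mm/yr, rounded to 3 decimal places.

After corrections the count is 653 − 2 + 17 = 668 annual rings.
Extension rate ≈ 84.7 / 668 = 0.127 mm/yr.

0.127 mm/yr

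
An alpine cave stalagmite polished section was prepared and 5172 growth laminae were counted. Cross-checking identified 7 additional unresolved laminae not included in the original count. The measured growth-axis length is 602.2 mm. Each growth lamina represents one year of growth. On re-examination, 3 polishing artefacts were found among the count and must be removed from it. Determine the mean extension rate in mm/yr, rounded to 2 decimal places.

Correcting the raw count gives 5172 − 3 + 7 = 5176 true growth laminae.
Extension rate ≈ 602.2 / 5176 = 0.12 mm/yr.

0.12 mm/yr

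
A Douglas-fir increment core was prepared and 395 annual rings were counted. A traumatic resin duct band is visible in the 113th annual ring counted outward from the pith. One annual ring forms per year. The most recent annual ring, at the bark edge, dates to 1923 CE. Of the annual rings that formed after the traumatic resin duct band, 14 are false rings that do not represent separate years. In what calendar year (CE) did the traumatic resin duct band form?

Between annual ring 113 and the bark edge there are 395 − 113 = 282 annual rings.
Removing the 14 false annual rings leaves 282 − 14 = 268 true annual rings beyond the traumatic resin duct band.
1923 − 268 = 1655 CE.

1655 CE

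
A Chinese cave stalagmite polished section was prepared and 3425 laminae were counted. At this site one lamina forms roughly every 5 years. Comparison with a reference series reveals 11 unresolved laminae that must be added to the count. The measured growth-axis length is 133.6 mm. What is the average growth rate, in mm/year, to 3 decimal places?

0.008 mm/year

After corrections the count is 3425 + 11 = 3436 laminae.
3436 laminae at 5 years each span 3436 × 5 = 17180 years.
Extension rate ≈ 133.6 / 17180 = 0.008 mm/year.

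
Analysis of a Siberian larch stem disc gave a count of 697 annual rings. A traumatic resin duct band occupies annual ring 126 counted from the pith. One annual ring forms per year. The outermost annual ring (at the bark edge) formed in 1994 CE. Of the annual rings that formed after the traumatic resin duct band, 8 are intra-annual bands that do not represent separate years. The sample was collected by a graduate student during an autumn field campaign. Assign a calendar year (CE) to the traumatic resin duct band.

Between annual ring 126 and the bark edge there are 697 − 126 = 571 annual rings.
571 − 8 false = 563 true annual rings after the traumatic resin duct band.
The annual ring at the bark edge is 1994 CE, so the traumatic resin duct band dates to 1994 − 563 = 1431 CE.

1431 CE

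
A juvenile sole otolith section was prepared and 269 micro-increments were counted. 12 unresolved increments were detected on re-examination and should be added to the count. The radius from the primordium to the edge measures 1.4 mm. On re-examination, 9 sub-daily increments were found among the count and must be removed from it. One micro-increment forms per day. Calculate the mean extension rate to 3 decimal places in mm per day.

0.005 mm per day

True micro-increment count = 269 − 9 + 12 = 272.
1.4 mm over 272 days gives 1.4 / 272 ≈ 0.005 mm per day.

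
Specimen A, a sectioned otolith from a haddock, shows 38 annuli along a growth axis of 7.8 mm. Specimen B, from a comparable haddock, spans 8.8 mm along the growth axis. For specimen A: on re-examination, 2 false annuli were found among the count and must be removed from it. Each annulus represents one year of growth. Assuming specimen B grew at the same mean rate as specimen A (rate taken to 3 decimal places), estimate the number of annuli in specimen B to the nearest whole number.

Specimen A: after corrections the count is 38 − 2 = 36 annuli.
A: 7.8 mm over 36 years gives 7.8 / 36 ≈ 0.217 mm/year.
Specimen B: 8.8 mm / 0.217 mm per year = 40.55 years ≈ 41 annuli.

41 annuli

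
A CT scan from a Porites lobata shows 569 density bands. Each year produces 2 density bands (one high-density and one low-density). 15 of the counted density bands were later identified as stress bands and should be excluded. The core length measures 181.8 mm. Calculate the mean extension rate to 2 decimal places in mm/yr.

0.66 mm/yr

Correcting the raw count gives 569 − 15 = 554 true density bands.
554 density bands at 2 per year is 554 / 2 = 277 years.
181.8 mm over 277 years gives 181.8 / 277 ≈ 0.66 mm/yr.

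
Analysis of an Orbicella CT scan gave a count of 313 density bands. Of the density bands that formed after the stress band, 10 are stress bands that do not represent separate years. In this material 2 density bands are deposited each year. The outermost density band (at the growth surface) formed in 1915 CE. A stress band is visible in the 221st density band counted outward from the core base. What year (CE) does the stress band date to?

1874 CE

The stress band sits at density band 221 from the core base, so 313 − 221 = 92 density bands formed after it.
92 − 10 false = 82 true density bands after the stress band.
82 density bands at 2 per year is 82 / 2 = 41 years.
The density band at the growth surface is 1915 CE, so the stress band dates to 1915 − 41 = 1874 CE.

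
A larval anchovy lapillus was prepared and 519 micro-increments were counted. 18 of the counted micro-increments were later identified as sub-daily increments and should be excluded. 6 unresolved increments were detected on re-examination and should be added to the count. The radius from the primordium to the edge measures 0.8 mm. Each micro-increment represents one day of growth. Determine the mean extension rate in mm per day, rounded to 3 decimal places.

Adjusted count: 519 − 18 + 6 = 507 micro-increments.
Mean rate = 0.8 mm / 507 days ≈ 0.002 mm per day.

0.002 mm per day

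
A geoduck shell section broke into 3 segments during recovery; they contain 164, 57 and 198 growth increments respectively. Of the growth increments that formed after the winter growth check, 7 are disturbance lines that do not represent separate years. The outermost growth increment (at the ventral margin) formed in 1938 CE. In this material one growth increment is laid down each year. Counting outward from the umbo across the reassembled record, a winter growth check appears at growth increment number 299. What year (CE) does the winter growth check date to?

1825 CE

Total growth increments = 164 + 57 + 198 = 419.
Between growth increment 299 and the ventral margin there are 419 − 299 = 120 growth increments.
120 − 7 false = 113 true growth increments after the winter growth check.
1938 − 113 = 1825 CE.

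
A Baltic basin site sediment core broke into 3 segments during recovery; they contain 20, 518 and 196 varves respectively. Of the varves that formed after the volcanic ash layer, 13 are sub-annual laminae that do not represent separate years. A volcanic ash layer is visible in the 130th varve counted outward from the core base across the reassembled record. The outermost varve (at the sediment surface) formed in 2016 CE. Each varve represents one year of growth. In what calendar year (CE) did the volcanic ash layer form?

Total varves = 20 + 518 + 196 = 734.
734 − 130 = 604 varves lie beyond the volcanic ash layer toward the sediment surface.
Excluding 13 false varves: 604 − 13 = 591.
Counting back 591 years from 2016 CE places the volcanic ash layer in 2016 − 591 = 1425 CE.

1425 CE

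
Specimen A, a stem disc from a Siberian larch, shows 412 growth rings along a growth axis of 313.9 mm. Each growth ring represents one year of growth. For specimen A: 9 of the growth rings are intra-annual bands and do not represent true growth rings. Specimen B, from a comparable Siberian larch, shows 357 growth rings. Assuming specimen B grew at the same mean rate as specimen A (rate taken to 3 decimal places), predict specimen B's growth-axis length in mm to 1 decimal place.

Specimen A: adjusted count: 412 − 9 = 403 growth rings.
A: Extension rate ≈ 313.9 / 403 = 0.779 mm/year.
Length of B = 0.779 × 357 = 278.1 mm.

278.1 mm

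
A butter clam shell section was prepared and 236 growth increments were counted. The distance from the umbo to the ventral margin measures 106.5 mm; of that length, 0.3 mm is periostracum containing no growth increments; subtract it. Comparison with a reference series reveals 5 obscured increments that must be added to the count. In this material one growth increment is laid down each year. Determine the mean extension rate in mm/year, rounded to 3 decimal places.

0.441 mm/year

Correcting the raw count gives 236 + 5 = 241 true growth increments.
Removing the 0.3 mm offcut leaves 106.5 − 0.3 = 106.2 mm.
Extension rate ≈ 106.2 / 241 = 0.441 mm/year.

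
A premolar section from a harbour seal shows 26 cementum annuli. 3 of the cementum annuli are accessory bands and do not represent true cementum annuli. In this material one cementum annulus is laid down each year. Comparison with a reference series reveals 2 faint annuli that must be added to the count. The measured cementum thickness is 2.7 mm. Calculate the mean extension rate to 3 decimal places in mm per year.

True cementum annulus count = 26 − 3 + 2 = 25.
Mean rate = 2.7 mm / 25 years ≈ 0.108 mm per year.

0.108 mm per year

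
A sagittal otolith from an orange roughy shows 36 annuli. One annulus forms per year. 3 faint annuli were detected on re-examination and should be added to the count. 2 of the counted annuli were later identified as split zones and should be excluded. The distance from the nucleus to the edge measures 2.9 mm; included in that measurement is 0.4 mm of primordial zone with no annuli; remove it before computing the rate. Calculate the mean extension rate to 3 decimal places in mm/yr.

Adjusted count: 36 − 2 + 3 = 37 annuli.
Net length = 2.9 − 0.4 = 2.5 mm.
Mean rate = 2.5 mm / 37 years ≈ 0.068 mm/yr.

0.068 mm/yr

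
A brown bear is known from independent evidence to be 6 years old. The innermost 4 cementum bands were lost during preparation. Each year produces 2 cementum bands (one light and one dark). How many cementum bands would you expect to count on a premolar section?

6 years at 2 cementum bands per year gives 6 × 2 = 12 cementum bands.
Less the 4 uncaptured cementum bands: 12 − 4 = 8.

8 cementum bands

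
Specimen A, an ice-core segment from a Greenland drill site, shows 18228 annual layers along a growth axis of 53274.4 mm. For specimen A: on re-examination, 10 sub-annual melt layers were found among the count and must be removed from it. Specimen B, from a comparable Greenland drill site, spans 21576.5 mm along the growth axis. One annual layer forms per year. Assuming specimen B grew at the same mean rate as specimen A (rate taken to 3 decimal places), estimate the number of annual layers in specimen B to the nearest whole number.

7379 annual layers

Specimen A: true annual layer count = 18228 − 10 = 18218.
A: Mean rate = 53274.4 mm / 18218 years ≈ 2.924 mm/yr.
B spans 21576.5 / 2.924 = 7379.10 years ≈ 7379 annual layers.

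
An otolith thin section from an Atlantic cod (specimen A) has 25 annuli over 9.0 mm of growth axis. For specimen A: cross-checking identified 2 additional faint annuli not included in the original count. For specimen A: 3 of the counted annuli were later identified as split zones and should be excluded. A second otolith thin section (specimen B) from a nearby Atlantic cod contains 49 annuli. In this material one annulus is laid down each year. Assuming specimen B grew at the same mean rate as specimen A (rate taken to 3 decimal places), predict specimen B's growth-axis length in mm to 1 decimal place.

18.4 mm

Specimen A: true annulus count = 25 − 3 + 2 = 24.
A: Mean rate = 9.0 mm / 24 years ≈ 0.375 mm/yr.
For B, 0.375 mm/year × 49 years = 18.4 mm.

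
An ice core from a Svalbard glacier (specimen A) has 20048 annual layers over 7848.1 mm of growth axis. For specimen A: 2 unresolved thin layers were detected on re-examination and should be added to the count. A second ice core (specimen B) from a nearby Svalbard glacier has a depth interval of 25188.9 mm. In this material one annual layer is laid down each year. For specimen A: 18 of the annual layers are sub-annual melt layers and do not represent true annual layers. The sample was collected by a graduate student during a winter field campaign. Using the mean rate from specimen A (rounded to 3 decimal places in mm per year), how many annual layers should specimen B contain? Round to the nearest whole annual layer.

Specimen A: adjusted count: 20048 − 18 + 2 = 20032 annual layers.
A: Extension rate ≈ 7848.1 / 20032 = 0.392 mm/yr.
B spans 25188.9 / 0.392 = 64257.40 years ≈ 64257 annual layers.

64257 annual layers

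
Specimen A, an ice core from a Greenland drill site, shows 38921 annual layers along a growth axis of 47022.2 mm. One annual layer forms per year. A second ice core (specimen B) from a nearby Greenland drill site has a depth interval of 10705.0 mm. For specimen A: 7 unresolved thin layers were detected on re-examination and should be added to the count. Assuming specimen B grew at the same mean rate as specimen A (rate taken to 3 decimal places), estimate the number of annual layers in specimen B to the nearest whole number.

8862 annual layers

Specimen A: correcting the raw count gives 38921 + 7 = 38928 true annual layers.
A: 47022.2 mm over 38928 years gives 47022.2 / 38928 ≈ 1.208 mm/yr.
Specimen B: 10705.0 mm / 1.208 mm per year = 8861.75 years ≈ 8862 annual layers.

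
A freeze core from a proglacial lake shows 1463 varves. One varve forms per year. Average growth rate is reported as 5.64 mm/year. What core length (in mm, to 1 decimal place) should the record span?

8251.3 mm

The record spans 1463 years at 5.64 mm per year.
1463 years at 5.64 mm/year gives 5.64 × 1463 = 8251.3 mm.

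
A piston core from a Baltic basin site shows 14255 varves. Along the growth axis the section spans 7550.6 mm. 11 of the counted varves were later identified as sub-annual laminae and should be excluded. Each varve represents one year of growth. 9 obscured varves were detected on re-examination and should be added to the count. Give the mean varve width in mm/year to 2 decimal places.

0.53 mm/year

Correcting the raw count gives 14255 − 11 + 9 = 14253 true varves.
Mean rate = 7550.6 mm / 14253 years ≈ 0.53 mm/year.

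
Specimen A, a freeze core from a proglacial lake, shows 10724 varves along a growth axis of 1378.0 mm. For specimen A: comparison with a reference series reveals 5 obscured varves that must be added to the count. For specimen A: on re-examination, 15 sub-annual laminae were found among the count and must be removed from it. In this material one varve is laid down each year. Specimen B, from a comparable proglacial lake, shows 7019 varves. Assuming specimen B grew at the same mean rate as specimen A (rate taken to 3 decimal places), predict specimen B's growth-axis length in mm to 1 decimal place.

905.5 mm

Specimen A: after corrections the count is 10724 − 15 + 5 = 10714 varves.
A: 1378.0 mm over 10714 years gives 1378.0 / 10714 ≈ 0.129 mm/year.
Length of B = 0.129 × 7019 = 905.5 mm.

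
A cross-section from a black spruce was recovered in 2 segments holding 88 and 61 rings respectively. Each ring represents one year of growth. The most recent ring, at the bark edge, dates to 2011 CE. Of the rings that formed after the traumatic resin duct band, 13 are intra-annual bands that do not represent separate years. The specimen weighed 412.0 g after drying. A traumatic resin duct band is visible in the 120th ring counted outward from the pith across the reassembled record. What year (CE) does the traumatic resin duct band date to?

1995 CE

Total rings = 88 + 61 = 149.
Between ring 120 and the bark edge there are 149 − 120 = 29 rings.
29 − 13 false = 16 true rings after the traumatic resin duct band.
Counting back 16 years from 2011 CE places the traumatic resin duct band in 2011 − 16 = 1995 CE.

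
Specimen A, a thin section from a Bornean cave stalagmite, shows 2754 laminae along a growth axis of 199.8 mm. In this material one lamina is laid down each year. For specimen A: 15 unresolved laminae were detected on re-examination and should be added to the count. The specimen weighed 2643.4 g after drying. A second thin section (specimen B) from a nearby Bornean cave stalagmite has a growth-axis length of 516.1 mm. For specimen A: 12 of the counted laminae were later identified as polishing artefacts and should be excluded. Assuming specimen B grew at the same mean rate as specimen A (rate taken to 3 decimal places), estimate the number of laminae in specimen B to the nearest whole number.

7168 laminae

Specimen A: adjusted count: 2754 − 12 + 15 = 2757 laminae.
A: Mean rate = 199.8 mm / 2757 years ≈ 0.072 mm per year.
Specimen B: 516.1 mm / 0.072 mm per year = 7168.06 years ≈ 7168 laminae.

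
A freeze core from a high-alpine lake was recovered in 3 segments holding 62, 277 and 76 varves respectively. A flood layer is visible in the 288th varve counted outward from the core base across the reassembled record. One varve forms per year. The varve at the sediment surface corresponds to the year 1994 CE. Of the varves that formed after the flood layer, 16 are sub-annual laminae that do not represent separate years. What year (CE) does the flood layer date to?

Total varves = 62 + 277 + 76 = 415.
The flood layer sits at varve 288 from the core base, so 415 − 288 = 127 varves formed after it.
Excluding 16 false varves: 127 − 16 = 111.
Counting back 111 years from 1994 CE places the flood layer in 1994 − 111 = 1883 CE.

1883 CE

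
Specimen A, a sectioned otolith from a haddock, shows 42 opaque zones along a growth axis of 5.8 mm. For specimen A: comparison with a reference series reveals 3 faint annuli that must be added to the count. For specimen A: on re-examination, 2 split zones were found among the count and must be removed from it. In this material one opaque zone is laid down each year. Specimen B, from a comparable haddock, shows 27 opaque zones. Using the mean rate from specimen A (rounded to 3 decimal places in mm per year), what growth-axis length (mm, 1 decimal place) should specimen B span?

Specimen A: true opaque zone count = 42 − 2 + 3 = 43.
A: Extension rate ≈ 5.8 / 43 = 0.135 mm per year.
B's length ≈ 0.135 × 27 = 3.6 mm.

3.6 mm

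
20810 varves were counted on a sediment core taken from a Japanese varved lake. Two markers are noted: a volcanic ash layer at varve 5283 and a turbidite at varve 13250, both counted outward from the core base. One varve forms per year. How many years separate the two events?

The two markers are separated by 13250 − 5283 = 7967 varves.
At one varve per year, 7967 years elapsed between them.

7967 years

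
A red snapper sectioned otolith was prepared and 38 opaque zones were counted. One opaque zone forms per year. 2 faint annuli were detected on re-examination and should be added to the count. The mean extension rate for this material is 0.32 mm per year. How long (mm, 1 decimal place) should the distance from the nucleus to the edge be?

After corrections the count is 38 + 2 = 40 opaque zones.
40 years at 0.32 mm/year gives 0.32 × 40 = 12.8 mm.

12.8 mm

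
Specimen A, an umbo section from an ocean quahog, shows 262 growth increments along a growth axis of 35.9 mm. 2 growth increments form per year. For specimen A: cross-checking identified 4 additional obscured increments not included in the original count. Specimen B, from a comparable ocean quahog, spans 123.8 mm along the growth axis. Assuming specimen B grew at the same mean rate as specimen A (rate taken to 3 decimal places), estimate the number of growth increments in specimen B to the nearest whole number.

917 growth increments

Specimen A: correcting the raw count gives 262 + 4 = 266 true growth increments.
Specimen A: 266 growth increments at 2 per year is 266 / 2 = 133 years.
A: Mean rate = 35.9 mm / 133 years ≈ 0.270 mm/year.
B spans 123.8 / 0.270 = 458.52 years; at 2 growth increments per year that is 458.52 × 2 ≈ 917 growth increments.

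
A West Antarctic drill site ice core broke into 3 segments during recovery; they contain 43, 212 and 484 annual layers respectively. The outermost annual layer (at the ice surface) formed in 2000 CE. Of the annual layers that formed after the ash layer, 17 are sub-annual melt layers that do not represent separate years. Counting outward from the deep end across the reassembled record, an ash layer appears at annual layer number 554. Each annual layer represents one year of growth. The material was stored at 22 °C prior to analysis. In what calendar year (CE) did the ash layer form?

1832 CE

Total annual layers = 43 + 212 + 484 = 739.
Between annual layer 554 and the ice surface there are 739 − 554 = 185 annual layers.
Excluding 17 false annual layers: 185 − 17 = 168.
Counting back 168 years from 2000 CE places the ash layer in 2000 − 168 = 1832 CE.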